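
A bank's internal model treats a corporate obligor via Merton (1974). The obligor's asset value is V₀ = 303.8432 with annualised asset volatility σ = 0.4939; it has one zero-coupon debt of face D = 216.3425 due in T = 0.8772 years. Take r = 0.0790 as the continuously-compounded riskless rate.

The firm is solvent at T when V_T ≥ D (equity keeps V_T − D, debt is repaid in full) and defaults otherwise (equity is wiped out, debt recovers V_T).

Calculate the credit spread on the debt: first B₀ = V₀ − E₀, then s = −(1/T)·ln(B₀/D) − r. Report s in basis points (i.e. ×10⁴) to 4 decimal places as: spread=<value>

spread=677.9361

Apply the equity-as-call identities (strike 216.3425, horizon 0.8772 years):
d₁ = [ln(V₀/D) + (r + σ²/2)T] / (σ√T)
   = [ln(303.8432/216.3425) + (0.0790 + 0.5·0.4939²)·0.8772] / (0.4939·√0.8772)
   = [0.339649 + 0.176290] / 0.462582 = 1.115346
d₂ = d₁ − σ√T = 1.115346 − 0.462582 = 0.652765
N(d₁) = 0.867649,  N(d₂) = 0.743046,  e^(−rT) = 0.933048
E₀ = V₀·N(d₁) − D·e^(−rT)·N(d₂)
   = 303.8432·0.867649 − 216.3425·0.933048·0.743046 = 113.639531
B₀ = V₀ − E₀ = 303.8432 − 113.639531 = 190.203669
spread = −(1/T)·ln(B₀/D) − r = −(1/0.8772)·ln(190.203669/216.3425) − 0.0790 = 0.06779361
in basis points: 0.06779361 × 10⁴ = 677.9361 bp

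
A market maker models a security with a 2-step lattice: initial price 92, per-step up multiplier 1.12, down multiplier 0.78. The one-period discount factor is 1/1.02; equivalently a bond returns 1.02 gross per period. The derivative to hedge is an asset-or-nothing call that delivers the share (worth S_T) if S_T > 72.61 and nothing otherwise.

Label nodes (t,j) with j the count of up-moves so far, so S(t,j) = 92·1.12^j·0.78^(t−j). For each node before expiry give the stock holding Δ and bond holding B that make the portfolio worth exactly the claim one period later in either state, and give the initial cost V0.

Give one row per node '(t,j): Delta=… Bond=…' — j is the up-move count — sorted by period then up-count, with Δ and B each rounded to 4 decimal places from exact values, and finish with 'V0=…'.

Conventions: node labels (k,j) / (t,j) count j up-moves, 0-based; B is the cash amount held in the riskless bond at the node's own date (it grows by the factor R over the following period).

(0,0): Delta=1.5160 Bond=-52.1239
(1,0): Delta=3.2941 Bond=-180.7657
(1,1): Delta=1.0000 Bond=0.0000
V0=87.3461

The replicating-portfolio and risk-neutral prices coincide; use p* = (1.02−0.78)/(1.12−0.78) = 0.7059 for the latter.
Payoffs at expiry: V(2,0)=0.0000, V(2,1)=80.3712, V(2,2)=115.4048
(1,0): S=71.7600. Δ = (V_up−V_dn)/(S_up−S_dn) = (80.3712−0.0000)/(80.3712−55.9728) = 3.2941. V = [p*·80.3712 + (1−p*)·0.0000]/1.02 = 55.6202. B = V − Δ·S = -180.7657.
(1,1): S=103.0400. Δ = (V_up−V_dn)/(S_up−S_dn) = (115.4048−80.3712)/(115.4048−80.3712) = 1.0000. V = [p*·115.4048 + (1−p*)·80.3712]/1.02 = 103.0400. B = V − Δ·S = 0.0000.
(0,0): S=92.0000. Δ = (V_up−V_dn)/(S_up−S_dn) = (103.0400−55.6202)/(103.0400−71.7600) = 1.5160. V = [p*·103.0400 + (1−p*)·55.6202]/1.02 = 87.3461. B = V − Δ·S = -52.1239.
Check: Δ(0,0)·S0 + B(0,0) = 87.3461 = V0.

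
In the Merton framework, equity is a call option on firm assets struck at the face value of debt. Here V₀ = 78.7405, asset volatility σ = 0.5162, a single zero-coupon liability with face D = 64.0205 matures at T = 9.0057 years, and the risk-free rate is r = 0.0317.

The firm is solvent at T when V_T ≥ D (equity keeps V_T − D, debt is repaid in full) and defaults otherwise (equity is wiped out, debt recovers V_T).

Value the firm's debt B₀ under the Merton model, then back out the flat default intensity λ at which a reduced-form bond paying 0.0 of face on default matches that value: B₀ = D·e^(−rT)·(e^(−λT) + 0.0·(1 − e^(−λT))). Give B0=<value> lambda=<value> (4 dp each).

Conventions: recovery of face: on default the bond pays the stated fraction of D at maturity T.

B0=26.4020 lambda=0.0667

Work the structural quantities from V₀ = 78.7405 against face 64.0205:
d₁ = [ln(V₀/D) + (r + σ²/2)T] / (σ√T)
   = [ln(78.7405/64.0205) + (0.0317 + 0.5·0.5162²)·9.0057] / (0.5162·√9.0057)
   = [0.206954 + 1.485321] / 1.549090 = 1.092432
d₂ = d₁ − σ√T = 1.092432 − 1.549090 = -0.456659
N(d₁) = 0.862678,  N(d₂) = 0.323958,  e^(−rT) = 0.751653
E₀ = V₀·N(d₁) − D·e^(−rT)·N(d₂)
   = 78.7405·0.862678 − 64.0205·0.751653·0.323958 = 52.338465
B₀ = V₀ − E₀ = 78.7405 − 52.338465 = 26.402035
e^(−λT) = (B₀·e^(rT)/D − 0)/(1 − 0) = (26.4020·1.330401/64.0205 − 0)/1 = 0.54865640
λ = −ln(0.54865640)/9.0057 = 0.066656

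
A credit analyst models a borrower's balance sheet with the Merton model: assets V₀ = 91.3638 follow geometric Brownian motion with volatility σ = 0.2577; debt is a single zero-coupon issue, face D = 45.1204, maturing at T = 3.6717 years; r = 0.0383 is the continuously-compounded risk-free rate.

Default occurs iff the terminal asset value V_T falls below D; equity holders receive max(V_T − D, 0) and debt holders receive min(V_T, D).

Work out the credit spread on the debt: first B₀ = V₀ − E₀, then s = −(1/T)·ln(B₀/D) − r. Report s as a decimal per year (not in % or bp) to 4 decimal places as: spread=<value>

spread=0.0036

Work the structural quantities from V₀ = 91.3638 against face 45.1204:
d₁ = [ln(V₀/D) + (r + σ²/2)T] / (σ√T)
   = [ln(91.3638/45.1204) + (0.0383 + 0.5·0.2577²)·3.6717] / (0.2577·√3.6717)
   = [0.705515 + 0.262544] / 0.493797 = 1.960440
d₂ = d₁ − σ√T = 1.960440 − 0.493797 = 1.466644
N(d₁) = 0.975028,  N(d₂) = 0.928763,  e^(−rT) = 0.868814
E₀ = V₀·N(d₁) − D·e^(−rT)·N(d₂)
   = 91.3638·0.975028 − 45.1204·0.868814·0.928763 = 52.673567
B₀ = V₀ − E₀ = 91.3638 − 52.673567 = 38.690233
spread = −(1/T)·ln(B₀/D) − r = −(1/3.6717)·ln(38.690233/45.1204) − 0.0383 = 0.00357359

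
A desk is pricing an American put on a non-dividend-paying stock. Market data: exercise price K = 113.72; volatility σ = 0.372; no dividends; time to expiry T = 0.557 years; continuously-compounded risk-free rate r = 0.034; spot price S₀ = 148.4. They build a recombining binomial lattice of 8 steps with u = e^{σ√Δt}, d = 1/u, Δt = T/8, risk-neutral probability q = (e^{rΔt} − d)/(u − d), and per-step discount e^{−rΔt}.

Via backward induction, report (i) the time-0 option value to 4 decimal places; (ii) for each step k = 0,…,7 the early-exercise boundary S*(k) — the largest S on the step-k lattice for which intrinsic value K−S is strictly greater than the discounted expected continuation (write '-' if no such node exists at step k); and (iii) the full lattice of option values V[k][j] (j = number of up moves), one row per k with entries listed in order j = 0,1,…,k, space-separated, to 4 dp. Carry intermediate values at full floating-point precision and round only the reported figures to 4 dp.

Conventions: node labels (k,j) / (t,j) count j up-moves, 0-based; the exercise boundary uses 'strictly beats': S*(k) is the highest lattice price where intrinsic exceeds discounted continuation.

Δt=0.06963, u=1.10314, d=0.90651, q=0.48753, disc=e^(-rΔt)=0.99764
k=8 terminal: V=max(K-S,0) → 46.0497 31.3712 13.5088 0.0000 0.0000 0.0000 0.0000 0.0000 0.0000
k=7: j=0 S=74.6496 intr=39.0704 cont=38.8015 V=39.0704[EX]; j=1 S=90.8420 intr=22.8780 cont=22.6091 V=22.8780[EX]; j=2 S=110.5466 intr=3.1734 cont=6.9065 V=6.9065[hold]; j=3 S=134.5254 intr=0.0000 cont=0.0000 V=0.0000[hold]; j=4 S=163.7055 intr=0.0000 cont=0.0000 V=0.0000[hold]; j=5 S=199.2151 intr=0.0000 cont=0.0000 V=0.0000[hold]; j=6 S=242.4271 intr=0.0000 cont=0.0000 V=0.0000[hold]; j=7 S=295.0123 intr=0.0000 cont=0.0000 V=0.0000[hold]  S*(7)=90.8420
k=6: j=0 S=82.3488 intr=31.3712 cont=31.1023 V=31.3712[EX]; j=1 S=100.2112 intr=13.5088 cont=15.0557 V=15.0557[hold]; j=2 S=121.9481 intr=0.0000 cont=3.5310 V=3.5310[hold]; j=3 S=148.4000 intr=0.0000 cont=0.0000 V=0.0000[hold]; j=4 S=180.5896 intr=0.0000 cont=0.0000 V=0.0000[hold]; j=5 S=219.7616 intr=0.0000 cont=0.0000 V=0.0000[hold]; j=6 S=267.4303 intr=0.0000 cont=0.0000 V=0.0000[hold]  S*(6)=82.3488
k=5: j=0 S=90.8420 intr=22.8780 cont=23.3615 V=23.3615[hold]; j=1 S=110.5466 intr=3.1734 cont=9.4147 V=9.4147[hold]; j=2 S=134.5254 intr=0.0000 cont=1.8052 V=1.8052[hold]; j=3 S=163.7055 intr=0.0000 cont=0.0000 V=0.0000[hold]; j=4 S=199.2151 intr=0.0000 cont=0.0000 V=0.0000[hold]; j=5 S=242.4271 intr=0.0000 cont=0.0000 V=0.0000[hold]  S*(5)=-
k=4: j=0 S=100.2112 intr=13.5088 cont=16.5228 V=16.5228[hold]; j=1 S=121.9481 intr=0.0000 cont=5.6913 V=5.6913[hold]; j=2 S=148.4000 intr=0.0000 cont=0.9229 V=0.9229[hold]; j=3 S=180.5896 intr=0.0000 cont=0.0000 V=0.0000[hold]; j=4 S=219.7616 intr=0.0000 cont=0.0000 V=0.0000[hold]  S*(4)=-
k=3: j=0 S=110.5466 intr=3.1734 cont=11.2155 V=11.2155[hold]; j=1 S=134.5254 intr=0.0000 cont=3.3586 V=3.3586[hold]; j=2 S=163.7055 intr=0.0000 cont=0.4719 V=0.4719[hold]; j=3 S=199.2151 intr=0.0000 cont=0.0000 V=0.0000[hold]  S*(3)=-
k=2: j=0 S=121.9481 intr=0.0000 cont=7.3675 V=7.3675[hold]; j=1 S=148.4000 intr=0.0000 cont=1.9466 V=1.9466[hold]; j=2 S=180.5896 intr=0.0000 cont=0.2412 V=0.2412[hold]  S*(2)=-
k=1: j=0 S=134.5254 intr=0.0000 cont=4.7135 V=4.7135[hold]; j=1 S=163.7055 intr=0.0000 cont=1.1125 V=1.1125[hold]  S*(1)=-
k=0: j=0 S=148.4000 intr=0.0000 cont=2.9509 V=2.9509[hold]  S*(0)=-

price = 2.9509
boundary = - - - - - - 82.3488 90.8420
tree:
2.9509
4.7135 1.1125
7.3675 1.9466 0.2412
11.2155 3.3586 0.4719 0.0000
16.5228 5.6913 0.9229 0.0000 0.0000
23.3615 9.4147 1.8052 0.0000 0.0000 0.0000
31.3712 15.0557 3.5310 0.0000 0.0000 0.0000 0.0000
39.0704 22.8780 6.9065 0.0000 0.0000 0.0000 0.0000 0.0000
46.0497 31.3712 13.5088 0.0000 0.0000 0.0000 0.0000 0.0000 0.0000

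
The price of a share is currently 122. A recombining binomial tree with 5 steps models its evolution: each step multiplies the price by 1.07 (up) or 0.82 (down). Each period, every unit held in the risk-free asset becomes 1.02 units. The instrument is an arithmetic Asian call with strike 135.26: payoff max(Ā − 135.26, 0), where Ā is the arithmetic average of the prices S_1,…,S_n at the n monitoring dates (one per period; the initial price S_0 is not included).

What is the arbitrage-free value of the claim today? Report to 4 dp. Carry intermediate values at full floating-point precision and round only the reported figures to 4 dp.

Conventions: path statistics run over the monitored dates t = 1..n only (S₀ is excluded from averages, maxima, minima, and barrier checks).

No-arbitrage gives p* = (R−d)/(u−d) = 0.8000: enumerate every path, weight its payoff by its p*-probability, and discount by R^5.
Enumerate all 2^5 = 32 price paths (U = up ×1.07, D = down ×0.82); each path with k up-moves has probability p*^k·(1−p*)^(5−k).
DDDDD: Ā=69.9458, payoff=0.0000, prob=0.000320
UDDDD: Ā=91.2707, payoff=0.0000, prob=0.001280
DUDDD: Ā=85.1707, payoff=0.0000, prob=0.001280
UUDDD: Ā=111.1374, payoff=0.0000, prob=0.005120
DDUDD: Ā=80.1687, payoff=0.0000, prob=0.001280
UDUDD: Ā=104.6104, payoff=0.0000, prob=0.005120
DUUDD: Ā=98.5104, payoff=0.0000, prob=0.005120
UUUDD: Ā=128.5440, payoff=0.0000, prob=0.020480
DDDUD: Ā=76.0670, payoff=0.0000, prob=0.001280
UDDUD: Ā=99.2582, payoff=0.0000, prob=0.005120
DUDUD: Ā=93.1582, payoff=0.0000, prob=0.005120
UUDUD: Ā=121.5601, payoff=0.0000, prob=0.020480
DDUUD: Ā=88.1562, payoff=0.0000, prob=0.005120
UDUUD: Ā=115.0331, payoff=0.0000, prob=0.020480
DUUUD: Ā=108.9331, payoff=0.0000, prob=0.020480
UUUUD: Ā=142.1444, payoff=6.8844, prob=0.081920
DDDDU: Ā=72.7037, payoff=0.0000, prob=0.001280
UDDDU: Ā=94.8695, payoff=0.0000, prob=0.005120
DUDDU: Ā=88.7695, payoff=0.0000, prob=0.005120
UUDDU: Ā=115.8333, payoff=0.0000, prob=0.020480
DDUDU: Ā=83.7675, payoff=0.0000, prob=0.005120
UDUDU: Ā=109.3063, payoff=0.0000, prob=0.020480
DUUDU: Ā=103.2063, payoff=0.0000, prob=0.020480
UUUDU: Ā=134.6717, payoff=0.0000, prob=0.081920
DDDUU: Ā=79.6658, payoff=0.0000, prob=0.005120
UDDUU: Ā=103.9542, payoff=0.0000, prob=0.020480
DUDUU: Ā=97.8542, payoff=0.0000, prob=0.020480
UUDUU: Ā=127.6878, payoff=0.0000, prob=0.081920
DDUUU: Ā=92.8522, payoff=0.0000, prob=0.020480
UDUUU: Ā=121.1608, payoff=0.0000, prob=0.081920
DUUUU: Ā=115.0608, payoff=0.0000, prob=0.081920
UUUUU: Ā=150.1403, payoff=14.8803, prob=0.327680
Price = Σ prob·payoff / R^5 = 5.439948 / 1.104081 = 4.9271

price = 4.9271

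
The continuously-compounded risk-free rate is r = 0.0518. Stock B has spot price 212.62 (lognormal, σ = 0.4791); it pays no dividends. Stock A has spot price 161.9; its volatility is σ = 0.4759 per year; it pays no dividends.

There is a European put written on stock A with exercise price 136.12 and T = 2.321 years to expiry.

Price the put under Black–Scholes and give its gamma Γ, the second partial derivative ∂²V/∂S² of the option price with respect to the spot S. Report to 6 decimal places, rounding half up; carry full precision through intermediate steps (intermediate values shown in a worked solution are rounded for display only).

price = 22.462033
Γ = 0.002531

σ√T = 0.4759·√2.321 = 0.725025
d₁ = (ln(S/K) + (r+σ²/2)T) / (σ√T) = (ln(161.9/136.12) + (0.0518+0.4759²/2)·2.321) / 0.725025 = (0.173442 + 0.383059) / 0.725025 = 0.767560
d₂ = d₁ − σ√T = 0.767560 − 0.725025 = 0.042535
e^{−rT} = 0.886718
N(−d₁) = 0.221374,  N(−d₂) = 0.483036
Put price V = K·e^{−rT}·N(−d₂) − S·N(−d₁) = 58.302520 − 35.840487 = 22.462033
φ(d₁) = (1/√(2π))·e^{−d₁²/2} = 0.297152
Γ = φ(d₁) / (S·σ·√T) = 0.002531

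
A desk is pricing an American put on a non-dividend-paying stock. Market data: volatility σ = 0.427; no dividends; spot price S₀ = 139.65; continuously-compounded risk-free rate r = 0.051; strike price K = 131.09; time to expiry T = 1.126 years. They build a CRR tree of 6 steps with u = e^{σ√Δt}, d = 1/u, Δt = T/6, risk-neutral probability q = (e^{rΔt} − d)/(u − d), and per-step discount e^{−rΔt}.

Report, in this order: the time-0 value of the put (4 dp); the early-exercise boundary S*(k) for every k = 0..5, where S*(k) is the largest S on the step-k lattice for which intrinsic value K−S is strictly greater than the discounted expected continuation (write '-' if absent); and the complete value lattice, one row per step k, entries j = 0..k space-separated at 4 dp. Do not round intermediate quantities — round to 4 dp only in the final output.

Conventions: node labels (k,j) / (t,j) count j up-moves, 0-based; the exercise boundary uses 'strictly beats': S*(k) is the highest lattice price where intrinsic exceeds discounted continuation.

price = 17.0464
boundary = - - - 80.1743 66.6347 80.1743
tree:
17.0464
25.4903 8.2308
36.8136 13.7212 2.4415
50.9157 22.2581 4.7380 0.0000
64.4553 34.7155 9.1944 0.0000 0.0000
75.7085 50.9157 17.8425 0.0000 0.0000 0.0000
85.0612 64.4553 34.6248 0.0000 0.0000 0.0000 0.0000

Δt=0.18767, u=1.20319, d=0.83112, q=0.47973, disc=e^(-rΔt)=0.99047
k=6 terminal: V=max(K-S,0) → 85.0612 64.4553 34.6248 0.0000 0.0000 0.0000 0.0000
k=5: j=0 S=55.3815 intr=75.7085 cont=74.4598 V=75.7085[EX]; j=1 S=80.1743 intr=50.9157 cont=49.6670 V=50.9157[EX]; j=2 S=116.0662 intr=15.0238 cont=17.8425 V=17.8425[hold]; j=3 S=168.0259 intr=0.0000 cont=0.0000 V=0.0000[hold]; j=4 S=243.2464 intr=0.0000 cont=0.0000 V=0.0000[hold]; j=5 S=352.1412 intr=0.0000 cont=0.0000 V=0.0000[hold]  S*(5)=80.1743
k=4: j=0 S=66.6347 intr=64.4553 cont=63.2067 V=64.4553[EX]; j=1 S=96.4652 intr=34.6248 cont=34.7155 V=34.7155[hold]; j=2 S=139.6500 intr=0.0000 cont=9.1944 V=9.1944[hold]; j=3 S=202.1675 intr=0.0000 cont=0.0000 V=0.0000[hold]; j=4 S=292.6723 intr=0.0000 cont=0.0000 V=0.0000[hold]  S*(4)=66.6347
k=3: j=0 S=80.1743 intr=50.9157 cont=49.7101 V=50.9157[EX]; j=1 S=116.0662 intr=15.0238 cont=22.2581 V=22.2581[hold]; j=2 S=168.0259 intr=0.0000 cont=4.7380 V=4.7380[hold]; j=3 S=243.2464 intr=0.0000 cont=0.0000 V=0.0000[hold]  S*(3)=80.1743
k=2: j=0 S=96.4652 intr=34.6248 cont=36.8136 V=36.8136[hold]; j=1 S=139.6500 intr=0.0000 cont=13.7212 V=13.7212[hold]; j=2 S=202.1675 intr=0.0000 cont=2.4415 V=2.4415[hold]  S*(2)=-
k=1: j=0 S=116.0662 intr=15.0238 cont=25.4903 V=25.4903[hold]; j=1 S=168.0259 intr=0.0000 cont=8.2308 V=8.2308[hold]  S*(1)=-
k=0: j=0 S=139.6500 intr=0.0000 cont=17.0464 V=17.0464[hold]  S*(0)=-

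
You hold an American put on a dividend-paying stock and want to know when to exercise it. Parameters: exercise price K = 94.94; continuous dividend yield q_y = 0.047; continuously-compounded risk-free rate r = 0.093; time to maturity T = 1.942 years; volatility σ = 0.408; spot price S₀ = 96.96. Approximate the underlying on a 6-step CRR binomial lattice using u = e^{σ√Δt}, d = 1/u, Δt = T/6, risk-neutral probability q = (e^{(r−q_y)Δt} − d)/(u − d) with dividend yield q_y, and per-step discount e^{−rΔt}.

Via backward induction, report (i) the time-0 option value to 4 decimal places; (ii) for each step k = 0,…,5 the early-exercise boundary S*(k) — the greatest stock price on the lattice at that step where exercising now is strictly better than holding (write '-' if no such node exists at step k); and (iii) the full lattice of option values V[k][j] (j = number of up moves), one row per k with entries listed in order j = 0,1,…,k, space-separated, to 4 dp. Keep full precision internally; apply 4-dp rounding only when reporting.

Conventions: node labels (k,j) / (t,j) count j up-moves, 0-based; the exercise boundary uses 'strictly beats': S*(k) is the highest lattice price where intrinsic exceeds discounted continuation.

price = 15.5395
boundary = - - 60.9505 48.3248 60.9505 76.8750
tree:
15.5395
23.4023 7.8243
33.9895 13.1734 2.3986
46.6152 21.5811 4.7016 0.0000
56.6256 33.9895 9.2160 0.0000 0.0000
64.5623 46.6152 18.0650 0.0000 0.0000 0.0000
70.8550 56.6256 33.9895 0.0000 0.0000 0.0000 0.0000

Δt=0.32367, u=1.26127, d=0.79285, q=0.47425, disc=e^(-rΔt)=0.97035
k=6 terminal: V=max(K-S,0) → 70.8550 56.6256 33.9895 0.0000 0.0000 0.0000 0.0000
k=5: j=0 S=30.3777 intr=64.5623 cont=62.2057 V=64.5623[EX]; j=1 S=48.3248 intr=46.6152 cont=44.5296 V=46.6152[EX]; j=2 S=76.8750 intr=18.0650 cont=17.3400 V=18.0650[EX]; j=3 S=122.2926 intr=0.0000 cont=0.0000 V=0.0000[hold]; j=4 S=194.5430 intr=0.0000 cont=0.0000 V=0.0000[hold]; j=5 S=309.4787 intr=0.0000 cont=0.0000 V=0.0000[hold]  S*(5)=76.8750
k=4: j=0 S=38.3144 intr=56.6256 cont=54.3888 V=56.6256[EX]; j=1 S=60.9505 intr=33.9895 cont=32.0945 V=33.9895[EX]; j=2 S=96.9600 intr=0.0000 cont=9.2160 V=9.2160[hold]; j=3 S=154.2439 intr=0.0000 cont=0.0000 V=0.0000[hold]; j=4 S=245.3710 intr=0.0000 cont=0.0000 V=0.0000[hold]  S*(4)=60.9505
k=3: j=0 S=48.3248 intr=46.6152 cont=44.5296 V=46.6152[EX]; j=1 S=76.8750 intr=18.0650 cont=21.5811 V=21.5811[hold]; j=2 S=122.2926 intr=0.0000 cont=4.7016 V=4.7016[hold]; j=3 S=194.5430 intr=0.0000 cont=0.0000 V=0.0000[hold]  S*(3)=48.3248
k=2: j=0 S=60.9505 intr=33.9895 cont=33.7125 V=33.9895[EX]; j=1 S=96.9600 intr=0.0000 cont=13.1734 V=13.1734[hold]; j=2 S=154.2439 intr=0.0000 cont=2.3986 V=2.3986[hold]  S*(2)=60.9505
k=1: j=0 S=76.8750 intr=18.0650 cont=23.4023 V=23.4023[hold]; j=1 S=122.2926 intr=0.0000 cont=7.8243 V=7.8243[hold]  S*(1)=-
k=0: j=0 S=96.9600 intr=0.0000 cont=15.5395 V=15.5395[hold]  S*(0)=-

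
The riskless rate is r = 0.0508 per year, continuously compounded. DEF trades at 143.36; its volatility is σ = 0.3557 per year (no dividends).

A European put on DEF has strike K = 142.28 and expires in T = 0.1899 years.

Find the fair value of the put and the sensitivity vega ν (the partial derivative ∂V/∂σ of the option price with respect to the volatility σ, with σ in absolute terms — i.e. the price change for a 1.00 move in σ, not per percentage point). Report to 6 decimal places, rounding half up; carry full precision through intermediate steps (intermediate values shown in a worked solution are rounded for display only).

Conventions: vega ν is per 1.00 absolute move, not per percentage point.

price = 7.611664
ν = 24.484026

σ√T = 0.3557·√0.1899 = 0.155005
d₁ = (ln(S/K) + (r+σ²/2)T) / (σ√T) = (ln(143.36/142.28) + (0.0508+0.3557²/2)·0.1899) / 0.155005 = (0.007562 + 0.021660) / 0.155005 = 0.188524
d₂ = d₁ − σ√T = 0.188524 − 0.155005 = 0.033519
e^{−rT} = 0.990399
N(−d₁) = 0.425233,  N(−d₂) = 0.486630
Put price V = K·e^{−rT}·N(−d₂) − S·N(−d₁) = 68.573051 − 60.961386 = 7.611664
φ(d₁) = (1/√(2π))·e^{−d₁²/2} = 0.391915
ν = S·φ(d₁)·√T = 24.484026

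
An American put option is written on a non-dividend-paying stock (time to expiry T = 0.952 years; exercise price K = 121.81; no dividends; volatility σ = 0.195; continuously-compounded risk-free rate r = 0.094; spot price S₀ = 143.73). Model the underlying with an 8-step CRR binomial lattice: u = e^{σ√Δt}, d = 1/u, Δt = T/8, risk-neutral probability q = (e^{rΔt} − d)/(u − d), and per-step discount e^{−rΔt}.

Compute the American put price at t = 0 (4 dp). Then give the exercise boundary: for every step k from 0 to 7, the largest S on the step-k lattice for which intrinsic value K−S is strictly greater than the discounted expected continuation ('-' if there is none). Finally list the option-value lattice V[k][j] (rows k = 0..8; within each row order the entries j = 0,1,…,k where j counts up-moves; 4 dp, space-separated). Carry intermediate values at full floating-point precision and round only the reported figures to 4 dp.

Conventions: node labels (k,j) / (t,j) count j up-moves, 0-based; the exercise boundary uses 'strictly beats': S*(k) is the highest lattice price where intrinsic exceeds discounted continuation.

Δt=0.11900, u=1.06958, d=0.93494, q=0.56674, disc=e^(-rΔt)=0.98888
k=8 terminal: V=max(K-S,0) → 37.8959 25.8118 11.9876 0.0000 0.0000 0.0000 0.0000 0.0000 0.0000
k=7: j=0 S=89.7530 intr=32.0570 cont=30.7021 V=32.0570[EX]; j=1 S=102.6779 intr=19.1321 cont=17.7771 V=19.1321[EX]; j=2 S=117.4641 intr=4.3459 cont=5.1360 V=5.1360[hold]; j=3 S=134.3796 intr=0.0000 cont=0.0000 V=0.0000[hold]; j=4 S=153.7310 intr=0.0000 cont=0.0000 V=0.0000[hold]; j=5 S=175.8692 intr=0.0000 cont=0.0000 V=0.0000[hold]; j=6 S=201.1953 intr=0.0000 cont=0.0000 V=0.0000[hold]; j=7 S=230.1686 intr=0.0000 cont=0.0000 V=0.0000[hold]  S*(7)=102.6779
k=6: j=0 S=95.9982 intr=25.8118 cont=24.4569 V=25.8118[EX]; j=1 S=109.8224 intr=11.9876 cont=11.0754 V=11.9876[EX]; j=2 S=125.6375 intr=0.0000 cont=2.2005 V=2.2005[hold]; j=3 S=143.7300 intr=0.0000 cont=0.0000 V=0.0000[hold]; j=4 S=164.4279 intr=0.0000 cont=0.0000 V=0.0000[hold]; j=5 S=188.1065 intr=0.0000 cont=0.0000 V=0.0000[hold]; j=6 S=215.1949 intr=0.0000 cont=0.0000 V=0.0000[hold]  S*(6)=109.8224
k=5: j=0 S=102.6779 intr=19.1321 cont=17.7771 V=19.1321[EX]; j=1 S=117.4641 intr=4.3459 cont=6.3692 V=6.3692[hold]; j=2 S=134.3796 intr=0.0000 cont=0.9428 V=0.9428[hold]; j=3 S=153.7310 intr=0.0000 cont=0.0000 V=0.0000[hold]; j=4 S=175.8692 intr=0.0000 cont=0.0000 V=0.0000[hold]; j=5 S=201.1953 intr=0.0000 cont=0.0000 V=0.0000[hold]  S*(5)=102.6779
k=4: j=0 S=109.8224 intr=11.9876 cont=11.7665 V=11.9876[EX]; j=1 S=125.6375 intr=0.0000 cont=3.2572 V=3.2572[hold]; j=2 S=143.7300 intr=0.0000 cont=0.4039 V=0.4039[hold]; j=3 S=164.4279 intr=0.0000 cont=0.0000 V=0.0000[hold]; j=4 S=188.1065 intr=0.0000 cont=0.0000 V=0.0000[hold]  S*(4)=109.8224
k=3: j=0 S=117.4641 intr=4.3459 cont=6.9614 V=6.9614[hold]; j=1 S=134.3796 intr=0.0000 cont=1.6219 V=1.6219[hold]; j=2 S=153.7310 intr=0.0000 cont=0.1731 V=0.1731[hold]; j=3 S=175.8692 intr=0.0000 cont=0.0000 V=0.0000[hold]  S*(3)=-
k=2: j=0 S=125.6375 intr=0.0000 cont=3.8915 V=3.8915[hold]; j=1 S=143.7300 intr=0.0000 cont=0.7919 V=0.7919[hold]; j=2 S=164.4279 intr=0.0000 cont=0.0741 V=0.0741[hold]  S*(2)=-
k=1: j=0 S=134.3796 intr=0.0000 cont=2.1111 V=2.1111[hold]; j=1 S=153.7310 intr=0.0000 cont=0.3808 V=0.3808[hold]  S*(1)=-
k=0: j=0 S=143.7300 intr=0.0000 cont=1.1179 V=1.1179[hold]  S*(0)=-

price = 1.1179
boundary = - - - - 109.8224 102.6779 109.8224 102.6779
tree:
1.1179
2.1111 0.3808
3.8915 0.7919 0.0741
6.9614 1.6219 0.1731 0.0000
11.9876 3.2572 0.4039 0.0000 0.0000
19.1321 6.3692 0.9428 0.0000 0.0000 0.0000
25.8118 11.9876 2.2005 0.0000 0.0000 0.0000 0.0000
32.0570 19.1321 5.1360 0.0000 0.0000 0.0000 0.0000 0.0000
37.8959 25.8118 11.9876 0.0000 0.0000 0.0000 0.0000 0.0000 0.0000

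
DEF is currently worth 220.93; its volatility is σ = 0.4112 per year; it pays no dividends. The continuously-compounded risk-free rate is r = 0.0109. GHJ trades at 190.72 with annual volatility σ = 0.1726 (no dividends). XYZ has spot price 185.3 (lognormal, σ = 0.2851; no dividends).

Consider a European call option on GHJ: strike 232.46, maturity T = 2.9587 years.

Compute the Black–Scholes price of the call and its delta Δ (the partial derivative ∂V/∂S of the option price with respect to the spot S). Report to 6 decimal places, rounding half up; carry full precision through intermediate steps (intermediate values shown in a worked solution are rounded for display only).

price = 11.038035
Δ = 0.341067

σ√T = 0.1726·√2.9587 = 0.296887
d₁ = (ln(S/K) + (r+σ²/2)T) / (σ√T) = (ln(190.72/232.46) + (0.0109+0.1726²/2)·2.9587) / 0.296887 = (-0.197912 + 0.076321) / 0.296887 = -0.409553
d₂ = d₁ − σ√T = -0.409553 − 0.296887 = -0.706440
e^{−rT} = 0.968265
N(d₁) = 0.341067,  N(d₂) = 0.239957
Call price V = S·N(d₁) − K·e^{−rT}·N(d₂) = 65.048285 − 54.010250 = 11.038035
Δ = N(d₁) = 0.341067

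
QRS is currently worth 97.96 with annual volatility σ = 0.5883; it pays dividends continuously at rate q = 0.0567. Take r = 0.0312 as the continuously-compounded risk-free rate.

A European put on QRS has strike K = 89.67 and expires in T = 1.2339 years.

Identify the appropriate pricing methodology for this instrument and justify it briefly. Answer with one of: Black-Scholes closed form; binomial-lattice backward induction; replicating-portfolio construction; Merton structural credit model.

framework: Black-Scholes closed form

Key observation: the strike-89.67 put on QRS is European-exercise on a continuously-modelled lognormal underlying, so its value is a single closed-form evaluation.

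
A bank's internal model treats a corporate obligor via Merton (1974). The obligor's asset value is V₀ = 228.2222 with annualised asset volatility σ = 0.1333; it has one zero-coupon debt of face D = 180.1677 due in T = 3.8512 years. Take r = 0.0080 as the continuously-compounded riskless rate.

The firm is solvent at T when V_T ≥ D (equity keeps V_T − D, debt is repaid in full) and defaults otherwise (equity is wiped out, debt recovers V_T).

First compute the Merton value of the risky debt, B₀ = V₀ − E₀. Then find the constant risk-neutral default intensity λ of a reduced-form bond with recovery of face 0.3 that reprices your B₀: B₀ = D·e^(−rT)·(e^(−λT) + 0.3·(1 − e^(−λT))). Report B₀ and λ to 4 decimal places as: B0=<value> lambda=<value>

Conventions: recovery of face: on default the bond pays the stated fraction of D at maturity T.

B0=170.5483 lambda=0.0090

Equity is a call on the firm's assets struck at D = 180.1677:
d₁ = [ln(V₀/D) + (r + σ²/2)T] / (σ√T)
   = [ln(228.2222/180.1677) + (0.0080 + 0.5·0.1333²)·3.8512] / (0.1333·√3.8512)
   = [0.236432 + 0.065025] / 0.261594 = 1.152384
d₂ = d₁ − σ√T = 1.152384 − 0.261594 = 0.890790
N(d₁) = 0.875418,  N(d₂) = 0.813479,  e^(−rT) = 0.969660
E₀ = V₀·N(d₁) − D·e^(−rT)·N(d₂)
   = 228.2222·0.875418 − 180.1677·0.969660·0.813479 = 57.673942
B₀ = V₀ − E₀ = 228.2222 − 57.673942 = 170.548258
e^(−λT) = (B₀·e^(rT)/D − 0.3)/(1 − 0.3) = (170.5483·1.031289/180.1677 − 0.3)/0.7 = 0.96603884
λ = −ln(0.96603884)/3.8512 = 0.008972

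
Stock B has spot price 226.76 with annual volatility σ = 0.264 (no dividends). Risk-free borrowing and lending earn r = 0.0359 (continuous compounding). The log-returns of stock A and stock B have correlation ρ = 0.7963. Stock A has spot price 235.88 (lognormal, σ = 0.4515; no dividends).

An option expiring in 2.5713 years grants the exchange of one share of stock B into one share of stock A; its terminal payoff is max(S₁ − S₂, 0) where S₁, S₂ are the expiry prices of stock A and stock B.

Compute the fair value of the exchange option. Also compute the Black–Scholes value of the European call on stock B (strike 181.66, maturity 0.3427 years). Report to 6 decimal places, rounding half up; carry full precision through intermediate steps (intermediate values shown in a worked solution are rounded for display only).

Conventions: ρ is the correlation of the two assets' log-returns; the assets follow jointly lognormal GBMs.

exchange price = 47.145422
price(stock B call K=181.66) = 48.203243

σ_eff = √(σ₁² + σ₂² − 2ρσ₁σ₂) = √(0.4515² + 0.264² − 2·0.7963·0.4515·0.264) = 0.289338
d₁ = (ln(S₁/S₂) + (q₂ − q₁ + σ_eff²/2)T) / (σ_eff√T) = (ln(235.88/226.76) + (0.0 − 0.0 + 0.041858)·2.5713) / 0.463962 = 0.316969
d₂ = d₁ − σ_eff√T = 0.316969 − 0.463962 = -0.146993
N(d₁) = 0.624366,  N(d₂) = 0.441569
V = S₁·e^{−q₁T}·N(d₁) − S₂·e^{−q₂T}·N(d₂) = 147.275519 − 100.130097 = 47.145422
[vanilla: stock B call K=181.66]
σ√T = 0.264·√0.3427 = 0.154547
d₁ = (ln(S/K) + (r+σ²/2)T) / (σ√T) = (ln(226.76/181.66) + (0.0359+0.264²/2)·0.3427) / 0.154547 = (0.221755 + 0.024245) / 0.154547 = 1.591752
d₂ = d₁ − σ√T = 1.591752 − 0.154547 = 1.437205
e^{−rT} = 0.987772
N(d₁) = 0.944280,  N(d₂) = 0.924670
price = S·N(d₁) − K·e^{−rT}·N(d₂) = 214.124883 − 165.921640 = 48.203243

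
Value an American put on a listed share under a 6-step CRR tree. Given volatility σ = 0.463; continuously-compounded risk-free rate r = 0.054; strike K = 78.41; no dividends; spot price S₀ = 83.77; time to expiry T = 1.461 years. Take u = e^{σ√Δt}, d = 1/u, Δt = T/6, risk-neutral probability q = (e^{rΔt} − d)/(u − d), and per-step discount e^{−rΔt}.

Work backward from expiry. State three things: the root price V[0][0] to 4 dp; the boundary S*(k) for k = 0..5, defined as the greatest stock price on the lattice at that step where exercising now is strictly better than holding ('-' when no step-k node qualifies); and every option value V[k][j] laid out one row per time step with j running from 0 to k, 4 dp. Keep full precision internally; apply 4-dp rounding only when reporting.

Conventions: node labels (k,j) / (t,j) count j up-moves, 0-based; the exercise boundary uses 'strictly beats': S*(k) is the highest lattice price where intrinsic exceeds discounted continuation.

Δt=0.24350  u=1.25668  d=0.79575  q=0.47185  discount=0.98694
step 6 (expiry): payoffs max(K−S,0) = 57.1410 44.8212 25.3654 0.0000 0.0000 0.0000 0.0000
step 5: (k=5,j=0): S=26.7283, K−S=51.6817, hold=50.6575 ⇒ V=51.6817 exercise | (k=5,j=1): S=42.2102, K−S=36.1998, hold=35.1755 ⇒ V=36.1998 exercise | (k=5,j=2): S=66.6599, K−S=11.7501, hold=13.2218 ⇒ V=13.2218 continue | (k=5,j=3): S=105.2718, K−S=0.0000, hold=0.0000 ⇒ V=0.0000 continue | (k=5,j=4): S=166.2491, K−S=0.0000, hold=0.0000 ⇒ V=0.0000 continue | (k=5,j=5): S=262.5465, K−S=0.0000, hold=0.0000 ⇒ V=0.0000 continue  boundary S*=42.2102
step 4: (k=4,j=0): S=33.5888, K−S=44.8212, hold=43.7970 ⇒ V=44.8212 exercise | (k=4,j=1): S=53.0446, K−S=25.3654, hold=25.0265 ⇒ V=25.3654 exercise | (k=4,j=2): S=83.7700, K−S=0.0000, hold=6.8920 ⇒ V=6.8920 continue | (k=4,j=3): S=132.2926, K−S=0.0000, hold=0.0000 ⇒ V=0.0000 continue | (k=4,j=4): S=208.9213, K−S=0.0000, hold=0.0000 ⇒ V=0.0000 continue  boundary S*=53.0446
step 3: (k=3,j=0): S=42.2102, K−S=36.1998, hold=35.1755 ⇒ V=36.1998 exercise | (k=3,j=1): S=66.6599, K−S=11.7501, hold=16.4313 ⇒ V=16.4313 continue | (k=3,j=2): S=105.2718, K−S=0.0000, hold=3.5925 ⇒ V=3.5925 continue | (k=3,j=3): S=166.2491, K−S=0.0000, hold=0.0000 ⇒ V=0.0000 continue  boundary S*=42.2102
step 2: (k=2,j=0): S=53.0446, K−S=25.3654, hold=26.5211 ⇒ V=26.5211 continue | (k=2,j=1): S=83.7700, K−S=0.0000, hold=10.2379 ⇒ V=10.2379 continue | (k=2,j=2): S=132.2926, K−S=0.0000, hold=1.8726 ⇒ V=1.8726 continue  boundary S*=-
step 1: (k=1,j=0): S=66.6599, K−S=11.7501, hold=18.5918 ⇒ V=18.5918 continue | (k=1,j=1): S=105.2718, K−S=0.0000, hold=6.2086 ⇒ V=6.2086 continue  boundary S*=-
step 0: (k=0,j=0): S=83.7700, K−S=0.0000, hold=12.5823 ⇒ V=12.5823 continue  boundary S*=-

price = 12.5823
boundary = - - - 42.2102 53.0446 42.2102
tree:
12.5823
18.5918 6.2086
26.5211 10.2379 1.8726
36.1998 16.4313 3.5925 0.0000
44.8212 25.3654 6.8920 0.0000 0.0000
51.6817 36.1998 13.2218 0.0000 0.0000 0.0000
57.1410 44.8212 25.3654 0.0000 0.0000 0.0000 0.0000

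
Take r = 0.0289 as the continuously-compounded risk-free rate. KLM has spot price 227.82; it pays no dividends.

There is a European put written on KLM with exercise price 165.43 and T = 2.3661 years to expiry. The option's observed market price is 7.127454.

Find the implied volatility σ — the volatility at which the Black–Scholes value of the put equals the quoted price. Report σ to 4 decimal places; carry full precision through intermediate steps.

sigma = 0.2685

At σ = 0.2685 the Black–Scholes value reproduces the quote:
σ√T = 0.2685·√2.3661 = 0.413010
d₁ = (ln(S/K) + (r+σ²/2)T) / (σ√T) = (ln(227.82/165.43) + (0.0289+0.2685²/2)·2.3661) / 0.413010 = (0.320008 + 0.153669) / 0.413010 = 1.146889
d₂ = d₁ − σ√T = 1.146889 − 0.413010 = 0.733878
e^{−rT} = 0.933905
N(−d₁) = 0.125714,  N(−d₂) = 0.231511
V = K·e^{−rT}·N(−d₂) − S·N(−d₁) = 35.767583 − 28.640129 = 7.127454 (the observed quote) — the price is monotone increasing in volatility, hence this σ is the only solution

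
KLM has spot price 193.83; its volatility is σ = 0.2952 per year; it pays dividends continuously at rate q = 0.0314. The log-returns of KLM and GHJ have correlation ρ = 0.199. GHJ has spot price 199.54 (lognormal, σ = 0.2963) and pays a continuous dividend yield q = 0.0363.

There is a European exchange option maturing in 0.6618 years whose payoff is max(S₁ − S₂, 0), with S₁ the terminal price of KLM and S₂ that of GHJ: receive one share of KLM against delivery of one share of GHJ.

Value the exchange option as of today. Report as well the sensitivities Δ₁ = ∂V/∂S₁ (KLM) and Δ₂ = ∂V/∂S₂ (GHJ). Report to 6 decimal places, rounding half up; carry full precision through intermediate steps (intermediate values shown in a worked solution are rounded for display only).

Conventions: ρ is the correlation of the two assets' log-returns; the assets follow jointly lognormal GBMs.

exchange price = 20.877748
Δ1 = 0.516099
Δ2 = -0.396701

σ_eff = √(σ₁² + σ₂² − 2ρσ₁σ₂) = √(0.2952² + 0.2963² − 2·0.199·0.2952·0.2963) = 0.374332
d₁ = (ln(S₁/S₂) + (q₂ − q₁ + σ_eff²/2)T) / (σ_eff√T) = (ln(193.83/199.54) + (0.0363 − 0.0314 + 0.070062)·0.6618) / 0.304523 = 0.067571
d₂ = d₁ − σ_eff√T = 0.067571 − 0.304523 = -0.236953
N(d₁) = 0.526936,  N(d₂) = 0.406347
V = S₁·e^{−q₁T}·N(d₁) − S₂·e^{−q₂T}·N(d₂) = 100.035514 − 79.157766 = 20.877748
Key observation: r never enters — measured in units of GHJ, the claim is a call on S₁/S₂ struck at 1, so only the dividend yields and σ_eff matter.
Δ₁ = e^{−q₁T}·N(d₁) = 0.516099;  Δ₂ = −e^{−q₂T}·N(d₂) = -0.396701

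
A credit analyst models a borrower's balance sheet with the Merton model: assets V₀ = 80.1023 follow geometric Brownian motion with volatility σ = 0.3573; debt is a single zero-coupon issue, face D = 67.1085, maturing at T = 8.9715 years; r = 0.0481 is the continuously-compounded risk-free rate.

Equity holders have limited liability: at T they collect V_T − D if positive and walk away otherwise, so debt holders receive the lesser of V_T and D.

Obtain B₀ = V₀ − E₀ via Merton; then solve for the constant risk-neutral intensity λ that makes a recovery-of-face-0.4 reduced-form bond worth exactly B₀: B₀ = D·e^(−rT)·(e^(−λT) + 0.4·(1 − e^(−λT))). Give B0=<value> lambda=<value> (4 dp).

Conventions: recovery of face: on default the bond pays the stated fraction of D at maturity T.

B0=33.1791 lambda=0.0566

Apply the equity-as-call identities (strike 67.1085, horizon 8.9715 years):
d₁ = [ln(V₀/D) + (r + σ²/2)T] / (σ√T)
   = [ln(80.1023/67.1085) + (0.0481 + 0.5·0.3573²)·8.9715] / (0.3573·√8.9715)
   = [0.176994 + 1.004195] / 1.070201 = 1.103707
d₂ = d₁ − σ√T = 1.103707 − 1.070201 = 0.033505
N(d₁) = 0.865140,  N(d₂) = 0.513364,  e^(−rT) = 0.649515
E₀ = V₀·N(d₁) − D·e^(−rT)·N(d₂)
   = 80.1023·0.865140 − 67.1085·0.649515·0.513364 = 46.923179
B₀ = V₀ − E₀ = 80.1023 − 46.923179 = 33.179121
e^(−λT) = (B₀·e^(rT)/D − 0.4)/(1 − 0.4) = (33.1791·1.539610/67.1085 − 0.4)/0.6 = 0.60199713
λ = −ln(0.60199713)/8.9715 = 0.056568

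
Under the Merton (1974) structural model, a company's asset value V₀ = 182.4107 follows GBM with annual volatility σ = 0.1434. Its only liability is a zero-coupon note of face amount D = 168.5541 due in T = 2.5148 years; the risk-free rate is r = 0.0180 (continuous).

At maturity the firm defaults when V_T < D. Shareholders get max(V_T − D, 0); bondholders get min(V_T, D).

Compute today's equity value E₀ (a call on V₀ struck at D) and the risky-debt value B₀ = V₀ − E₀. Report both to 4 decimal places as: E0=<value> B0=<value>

With assets at 182.4107 and a single debt payment of 168.5541 at 2.5148 years:
d₁ = [ln(V₀/D) + (r + σ²/2)T] / (σ√T)
   = [ln(182.4107/168.5541) + (0.0180 + 0.5·0.1434²)·2.5148] / (0.1434·√2.5148)
   = [0.079004 + 0.071123] / 0.227405 = 0.660173
d₂ = d₁ − σ√T = 0.660173 − 0.227405 = 0.432768
N(d₁) = 0.745429,  N(d₂) = 0.667408,  e^(−rT) = 0.955743
E₀ = V₀·N(d₁) − D·e^(−rT)·N(d₂)
   = 182.4107·0.745429 − 168.5541·0.955743·0.667408 = 28.458449
B₀ = V₀ − E₀ = 182.4107 − 28.458449 = 153.952251

E0=28.4584 B0=153.9523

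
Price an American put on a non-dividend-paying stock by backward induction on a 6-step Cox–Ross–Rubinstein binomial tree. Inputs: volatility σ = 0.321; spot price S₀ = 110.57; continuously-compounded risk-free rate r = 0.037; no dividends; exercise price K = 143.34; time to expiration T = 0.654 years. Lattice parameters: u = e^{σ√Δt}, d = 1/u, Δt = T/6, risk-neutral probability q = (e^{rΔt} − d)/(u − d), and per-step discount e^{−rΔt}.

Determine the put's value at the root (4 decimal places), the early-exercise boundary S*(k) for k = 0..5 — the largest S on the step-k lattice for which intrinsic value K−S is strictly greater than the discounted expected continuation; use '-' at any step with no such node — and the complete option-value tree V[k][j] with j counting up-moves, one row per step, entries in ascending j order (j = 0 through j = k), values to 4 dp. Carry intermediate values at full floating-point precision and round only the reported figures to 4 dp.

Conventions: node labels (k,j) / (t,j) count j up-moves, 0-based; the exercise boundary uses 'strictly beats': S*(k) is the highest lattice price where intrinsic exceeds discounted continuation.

price = 33.9504
boundary = - 99.4515 89.4511 99.4515 110.5700 122.9315
tree:
33.9504
43.8885 23.9905
53.8889 33.1860 14.7141
62.8838 43.8885 22.4326 6.8832
70.9742 53.8889 32.7700 11.9669 1.7024
78.2510 62.8838 43.8885 20.4085 3.3685 0.0000
84.7961 70.9742 53.8889 32.7700 6.6650 0.0000 0.0000

Δt=0.10900  u=1.11180  d=0.89944  q=0.49256  discount=0.99598
step 6 (expiry): payoffs max(K−S,0) = 84.7961 70.9742 53.8889 32.7700 6.6650 0.0000 0.0000
step 5: (k=5,j=0): S=65.0890, K−S=78.2510, hold=77.6741 ⇒ V=78.2510 exercise | (k=5,j=1): S=80.4562, K−S=62.8838, hold=62.3069 ⇒ V=62.8838 exercise | (k=5,j=2): S=99.4515, K−S=43.8885, hold=43.3116 ⇒ V=43.8885 exercise | (k=5,j=3): S=122.9315, K−S=20.4085, hold=19.8316 ⇒ V=20.4085 exercise | (k=5,j=4): S=151.9550, K−S=0.0000, hold=3.3685 ⇒ V=3.3685 continue | (k=5,j=5): S=187.8309, K−S=0.0000, hold=0.0000 ⇒ V=0.0000 continue  boundary S*=122.9315
step 4: (k=4,j=0): S=72.3658, K−S=70.9742, hold=70.3972 ⇒ V=70.9742 exercise | (k=4,j=1): S=89.4511, K−S=53.8889, hold=53.3120 ⇒ V=53.8889 exercise | (k=4,j=2): S=110.5700, K−S=32.7700, hold=32.1931 ⇒ V=32.7700 exercise | (k=4,j=3): S=136.6750, K−S=6.6650, hold=11.9669 ⇒ V=11.9669 continue | (k=4,j=4): S=168.9433, K−S=0.0000, hold=1.7024 ⇒ V=1.7024 continue  boundary S*=110.5700
step 3: (k=3,j=0): S=80.4562, K−S=62.8838, hold=62.3069 ⇒ V=62.8838 exercise | (k=3,j=1): S=99.4515, K−S=43.8885, hold=43.3116 ⇒ V=43.8885 exercise | (k=3,j=2): S=122.9315, K−S=20.4085, hold=22.4326 ⇒ V=22.4326 continue | (k=3,j=3): S=151.9550, K−S=0.0000, hold=6.8832 ⇒ V=6.8832 continue  boundary S*=99.4515
step 2: (k=2,j=0): S=89.4511, K−S=53.8889, hold=53.3120 ⇒ V=53.8889 exercise | (k=2,j=1): S=110.5700, K−S=32.7700, hold=33.1860 ⇒ V=33.1860 continue | (k=2,j=2): S=136.6750, K−S=6.6650, hold=14.7141 ⇒ V=14.7141 continue  boundary S*=89.4511
step 1: (k=1,j=0): S=99.4515, K−S=43.8885, hold=43.5157 ⇒ V=43.8885 exercise | (k=1,j=1): S=122.9315, K−S=20.4085, hold=23.9905 ⇒ V=23.9905 continue  boundary S*=99.4515
step 0: (k=0,j=0): S=110.5700, K−S=32.7700, hold=33.9504 ⇒ V=33.9504 continue  boundary S*=-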